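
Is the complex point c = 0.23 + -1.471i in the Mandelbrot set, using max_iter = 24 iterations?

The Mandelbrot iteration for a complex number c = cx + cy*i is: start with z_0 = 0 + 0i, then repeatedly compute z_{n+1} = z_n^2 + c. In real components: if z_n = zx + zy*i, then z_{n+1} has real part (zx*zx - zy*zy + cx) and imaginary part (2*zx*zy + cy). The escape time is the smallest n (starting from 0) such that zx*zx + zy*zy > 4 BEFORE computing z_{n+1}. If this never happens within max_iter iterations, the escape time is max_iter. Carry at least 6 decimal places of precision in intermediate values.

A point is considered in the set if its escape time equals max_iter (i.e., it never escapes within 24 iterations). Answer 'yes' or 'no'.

Answer: no

Derivation:
z_0 = 0 + 0i, c = 0.2300 + -1.4710i
Iter 1: z = 0.2300 + -1.4710i, |z|^2 = 2.2167
Iter 2: z = -1.8809 + -2.1477i, |z|^2 = 8.1504
Escaped at iteration 2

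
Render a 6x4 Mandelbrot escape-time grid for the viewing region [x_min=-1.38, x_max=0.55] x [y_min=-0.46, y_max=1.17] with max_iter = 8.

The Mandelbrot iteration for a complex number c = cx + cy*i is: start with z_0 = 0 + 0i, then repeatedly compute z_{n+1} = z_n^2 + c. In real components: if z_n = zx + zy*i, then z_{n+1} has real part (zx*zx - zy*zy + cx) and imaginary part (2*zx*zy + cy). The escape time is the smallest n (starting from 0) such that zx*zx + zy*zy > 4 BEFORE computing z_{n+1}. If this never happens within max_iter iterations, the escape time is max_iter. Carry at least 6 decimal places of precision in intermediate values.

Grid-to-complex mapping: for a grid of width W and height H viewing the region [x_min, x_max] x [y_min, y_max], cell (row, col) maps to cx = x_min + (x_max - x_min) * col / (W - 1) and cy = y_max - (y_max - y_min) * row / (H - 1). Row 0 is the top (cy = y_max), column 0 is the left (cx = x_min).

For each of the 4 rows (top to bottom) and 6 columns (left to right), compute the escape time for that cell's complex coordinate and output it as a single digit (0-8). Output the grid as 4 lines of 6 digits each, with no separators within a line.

(row=0, col=0): c = -1.3800 + 1.1700i → escape time 2
(row=0, col=1): c = -0.9940 + 1.1700i → escape time 3
(row=0, col=2): c = -0.6080 + 1.1700i → escape time 3
(row=0, col=3): c = -0.2220 + 1.1700i → escape time 4
(row=0, col=4): c = 0.1640 + 1.1700i → escape time 3
(row=0, col=5): c = 0.5500 + 1.1700i → escape time 2
(row=1, col=0): c = -1.3800 + 0.6267i → escape time 3
(row=1, col=1): c = -0.9940 + 0.6267i → escape time 4
(row=1, col=2): c = -0.6080 + 0.6267i → escape time 8
(row=1, col=3): c = -0.2220 + 0.6267i → escape time 8
(row=1, col=4): c = 0.1640 + 0.6267i → escape time 8
(row=1, col=5): c = 0.5500 + 0.6267i → escape time 3
(row=2, col=0): c = -1.3800 + 0.0833i → escape time 8
(row=2, col=1): c = -0.9940 + 0.0833i → escape time 8
(row=2, col=2): c = -0.6080 + 0.0833i → escape time 8
(row=2, col=3): c = -0.2220 + 0.0833i → escape time 8
(row=2, col=4): c = 0.1640 + 0.0833i → escape time 8
(row=2, col=5): c = 0.5500 + 0.0833i → escape time 4
(row=3, col=0): c = -1.3800 + -0.4600i → escape time 4
(row=3, col=1): c = -0.9940 + -0.4600i → escape time 5
(row=3, col=2): c = -0.6080 + -0.4600i → escape time 8
(row=3, col=3): c = -0.2220 + -0.4600i → escape time 8
(row=3, col=4): c = 0.1640 + -0.4600i → escape time 8
(row=3, col=5): c = 0.5500 + -0.4600i → escape time 4

Answer: 233432
348883
888884
458884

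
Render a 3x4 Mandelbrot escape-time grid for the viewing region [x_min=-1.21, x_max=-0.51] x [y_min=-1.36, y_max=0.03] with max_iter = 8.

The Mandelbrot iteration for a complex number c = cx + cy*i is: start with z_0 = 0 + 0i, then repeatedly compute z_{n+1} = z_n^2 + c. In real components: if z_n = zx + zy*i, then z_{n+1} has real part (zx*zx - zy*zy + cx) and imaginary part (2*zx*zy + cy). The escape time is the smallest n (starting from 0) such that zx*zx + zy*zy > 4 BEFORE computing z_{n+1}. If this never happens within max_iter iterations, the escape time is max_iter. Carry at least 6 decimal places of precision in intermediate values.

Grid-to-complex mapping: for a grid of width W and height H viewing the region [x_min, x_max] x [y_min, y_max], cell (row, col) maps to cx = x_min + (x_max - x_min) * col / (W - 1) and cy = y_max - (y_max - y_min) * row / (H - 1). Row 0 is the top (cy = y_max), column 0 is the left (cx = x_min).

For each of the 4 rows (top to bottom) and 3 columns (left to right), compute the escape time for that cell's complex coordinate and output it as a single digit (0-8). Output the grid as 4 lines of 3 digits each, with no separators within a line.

(row=0, col=0): c = -1.2100 + 0.0300i → escape time 8
(row=0, col=1): c = -0.8600 + 0.0300i → escape time 8
(row=0, col=2): c = -0.5100 + 0.0300i → escape time 8
(row=1, col=0): c = -1.2100 + -0.4333i → escape time 6
(row=1, col=1): c = -0.8600 + -0.4333i → escape time 6
(row=1, col=2): c = -0.5100 + -0.4333i → escape time 8
(row=2, col=0): c = -1.2100 + -0.8967i → escape time 3
(row=2, col=1): c = -0.8600 + -0.8967i → escape time 3
(row=2, col=2): c = -0.5100 + -0.8967i → escape time 4
(row=3, col=0): c = -1.2100 + -1.3600i → escape time 2
(row=3, col=1): c = -0.8600 + -1.3600i → escape time 2
(row=3, col=2): c = -0.5100 + -1.3600i → escape time 2

Answer: 888
668
334
222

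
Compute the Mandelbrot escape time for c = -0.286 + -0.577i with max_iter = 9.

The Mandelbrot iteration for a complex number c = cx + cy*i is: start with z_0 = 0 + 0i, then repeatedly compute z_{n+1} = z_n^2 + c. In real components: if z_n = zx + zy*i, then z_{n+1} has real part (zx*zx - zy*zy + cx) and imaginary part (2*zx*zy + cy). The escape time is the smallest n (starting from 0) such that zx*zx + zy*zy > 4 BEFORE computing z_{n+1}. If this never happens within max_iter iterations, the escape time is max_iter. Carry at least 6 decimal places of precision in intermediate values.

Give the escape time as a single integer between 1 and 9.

z_0 = 0 + 0i, c = -0.2860 + -0.5770i
Iter 1: z = -0.2860 + -0.5770i, |z|^2 = 0.4147
Iter 2: z = -0.5371 + -0.2470i, |z|^2 = 0.3495
Iter 3: z = -0.0585 + -0.3117i, |z|^2 = 0.1006
Iter 4: z = -0.3797 + -0.5405i, |z|^2 = 0.4364
Iter 5: z = -0.4340 + -0.1665i, |z|^2 = 0.2161
Iter 6: z = -0.1254 + -0.4325i, |z|^2 = 0.2028
Iter 7: z = -0.4573 + -0.4686i, |z|^2 = 0.4287
Iter 8: z = -0.2964 + -0.1484i, |z|^2 = 0.1099

Answer: 9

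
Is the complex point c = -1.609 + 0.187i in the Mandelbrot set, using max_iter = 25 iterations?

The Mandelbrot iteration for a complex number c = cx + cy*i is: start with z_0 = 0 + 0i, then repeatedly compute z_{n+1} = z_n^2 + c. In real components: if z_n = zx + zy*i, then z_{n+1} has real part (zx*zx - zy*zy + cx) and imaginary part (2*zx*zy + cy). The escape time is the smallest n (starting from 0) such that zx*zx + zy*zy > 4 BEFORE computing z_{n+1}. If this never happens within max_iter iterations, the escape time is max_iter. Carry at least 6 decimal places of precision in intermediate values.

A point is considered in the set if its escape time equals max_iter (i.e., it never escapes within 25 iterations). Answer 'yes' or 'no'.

Answer: no

Derivation:
z_0 = 0 + 0i, c = -1.6090 + 0.1870i
Iter 1: z = -1.6090 + 0.1870i, |z|^2 = 2.6238
Iter 2: z = 0.9449 + -0.4148i, |z|^2 = 1.0649
Iter 3: z = -0.8882 + -0.5968i, |z|^2 = 1.1451
Iter 4: z = -1.1764 + 1.2472i, |z|^2 = 2.9393
Iter 5: z = -1.7806 + -2.7473i, |z|^2 = 10.7182
Escaped at iteration 5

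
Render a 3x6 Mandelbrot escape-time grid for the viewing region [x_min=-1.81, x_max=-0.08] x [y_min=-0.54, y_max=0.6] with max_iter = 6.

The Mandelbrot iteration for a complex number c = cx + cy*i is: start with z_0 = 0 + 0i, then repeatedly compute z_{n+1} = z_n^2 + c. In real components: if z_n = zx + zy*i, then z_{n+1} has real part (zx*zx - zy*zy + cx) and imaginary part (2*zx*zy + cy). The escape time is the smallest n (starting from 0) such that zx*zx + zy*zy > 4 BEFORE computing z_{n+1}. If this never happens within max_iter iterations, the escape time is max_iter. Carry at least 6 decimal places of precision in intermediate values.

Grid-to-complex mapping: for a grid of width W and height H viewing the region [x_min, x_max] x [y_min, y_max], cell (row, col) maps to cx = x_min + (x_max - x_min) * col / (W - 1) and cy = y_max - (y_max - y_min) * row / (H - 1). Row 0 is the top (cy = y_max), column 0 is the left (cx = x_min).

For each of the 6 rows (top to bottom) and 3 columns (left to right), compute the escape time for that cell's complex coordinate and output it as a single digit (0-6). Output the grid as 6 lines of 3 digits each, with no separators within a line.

Answer: 356
366
466
466
366
356

Derivation:
(row=0, col=0): c = -1.8100 + 0.6000i → escape time 3
(row=0, col=1): c = -0.9450 + 0.6000i → escape time 5
(row=0, col=2): c = -0.0800 + 0.6000i → escape time 6
(row=1, col=0): c = -1.8100 + 0.3720i → escape time 3
(row=1, col=1): c = -0.9450 + 0.3720i → escape time 6
(row=1, col=2): c = -0.0800 + 0.3720i → escape time 6
(row=2, col=0): c = -1.8100 + 0.1440i → escape time 4
(row=2, col=1): c = -0.9450 + 0.1440i → escape time 6
(row=2, col=2): c = -0.0800 + 0.1440i → escape time 6
(row=3, col=0): c = -1.8100 + -0.0840i → escape time 4
(row=3, col=1): c = -0.9450 + -0.0840i → escape time 6
(row=3, col=2): c = -0.0800 + -0.0840i → escape time 6
(row=4, col=0): c = -1.8100 + -0.3120i → escape time 3
(row=4, col=1): c = -0.9450 + -0.3120i → escape time 6
(row=4, col=2): c = -0.0800 + -0.3120i → escape time 6
(row=5, col=0): c = -1.8100 + -0.5400i → escape time 3
(row=5, col=1): c = -0.9450 + -0.5400i → escape time 5
(row=5, col=2): c = -0.0800 + -0.5400i → escape time 6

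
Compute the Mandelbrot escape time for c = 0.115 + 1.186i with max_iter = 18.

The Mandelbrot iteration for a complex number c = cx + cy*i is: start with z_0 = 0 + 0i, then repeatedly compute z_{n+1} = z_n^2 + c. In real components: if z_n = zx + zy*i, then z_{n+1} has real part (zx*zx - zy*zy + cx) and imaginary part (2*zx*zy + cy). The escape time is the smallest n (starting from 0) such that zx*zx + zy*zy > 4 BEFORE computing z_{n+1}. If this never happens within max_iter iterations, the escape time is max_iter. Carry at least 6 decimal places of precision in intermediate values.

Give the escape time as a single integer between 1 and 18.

Answer: 3

Derivation:
z_0 = 0 + 0i, c = 0.1150 + 1.1860i
Iter 1: z = 0.1150 + 1.1860i, |z|^2 = 1.4198
Iter 2: z = -1.2784 + 1.4588i, |z|^2 = 3.7623
Iter 3: z = -0.3788 + -2.5437i, |z|^2 = 6.6140
Escaped at iteration 3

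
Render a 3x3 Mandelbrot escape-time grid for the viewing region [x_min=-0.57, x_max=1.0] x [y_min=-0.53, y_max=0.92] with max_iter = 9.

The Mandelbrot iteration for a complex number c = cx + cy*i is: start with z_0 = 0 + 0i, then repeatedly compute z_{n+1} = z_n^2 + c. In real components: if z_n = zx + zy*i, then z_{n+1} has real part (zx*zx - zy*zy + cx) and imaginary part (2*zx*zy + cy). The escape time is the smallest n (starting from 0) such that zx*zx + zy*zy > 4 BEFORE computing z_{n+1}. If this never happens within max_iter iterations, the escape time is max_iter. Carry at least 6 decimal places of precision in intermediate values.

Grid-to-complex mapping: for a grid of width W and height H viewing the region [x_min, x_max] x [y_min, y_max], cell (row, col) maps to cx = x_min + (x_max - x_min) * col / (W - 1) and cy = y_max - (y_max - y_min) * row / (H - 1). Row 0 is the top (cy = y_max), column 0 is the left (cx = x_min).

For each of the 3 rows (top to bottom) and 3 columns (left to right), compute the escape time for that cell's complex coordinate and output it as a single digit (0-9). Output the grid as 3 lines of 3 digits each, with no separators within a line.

(row=0, col=0): c = -0.5700 + 0.9200i → escape time 4
(row=0, col=1): c = 0.2150 + 0.9200i → escape time 4
(row=0, col=2): c = 1.0000 + 0.9200i → escape time 2
(row=1, col=0): c = -0.5700 + 0.1950i → escape time 9
(row=1, col=1): c = 0.2150 + 0.1950i → escape time 9
(row=1, col=2): c = 1.0000 + 0.1950i → escape time 2
(row=2, col=0): c = -0.5700 + -0.5300i → escape time 9
(row=2, col=1): c = 0.2150 + -0.5300i → escape time 9
(row=2, col=2): c = 1.0000 + -0.5300i → escape time 2

Answer: 442
992
992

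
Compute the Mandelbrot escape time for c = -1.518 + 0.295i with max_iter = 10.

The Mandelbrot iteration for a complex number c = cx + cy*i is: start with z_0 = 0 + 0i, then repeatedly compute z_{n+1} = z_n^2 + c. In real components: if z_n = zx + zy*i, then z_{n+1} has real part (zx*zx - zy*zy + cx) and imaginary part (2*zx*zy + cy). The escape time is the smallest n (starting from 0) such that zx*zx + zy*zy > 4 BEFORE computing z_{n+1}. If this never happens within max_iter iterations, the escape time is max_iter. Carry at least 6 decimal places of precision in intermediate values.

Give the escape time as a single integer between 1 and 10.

z_0 = 0 + 0i, c = -1.5180 + 0.2950i
Iter 1: z = -1.5180 + 0.2950i, |z|^2 = 2.3913
Iter 2: z = 0.6993 + -0.6006i, |z|^2 = 0.8498
Iter 3: z = -1.3897 + -0.5450i, |z|^2 = 2.2284
Iter 4: z = 0.1163 + 1.8099i, |z|^2 = 3.2892
Iter 5: z = -4.7801 + 0.7159i, |z|^2 = 23.3621
Escaped at iteration 5

Answer: 5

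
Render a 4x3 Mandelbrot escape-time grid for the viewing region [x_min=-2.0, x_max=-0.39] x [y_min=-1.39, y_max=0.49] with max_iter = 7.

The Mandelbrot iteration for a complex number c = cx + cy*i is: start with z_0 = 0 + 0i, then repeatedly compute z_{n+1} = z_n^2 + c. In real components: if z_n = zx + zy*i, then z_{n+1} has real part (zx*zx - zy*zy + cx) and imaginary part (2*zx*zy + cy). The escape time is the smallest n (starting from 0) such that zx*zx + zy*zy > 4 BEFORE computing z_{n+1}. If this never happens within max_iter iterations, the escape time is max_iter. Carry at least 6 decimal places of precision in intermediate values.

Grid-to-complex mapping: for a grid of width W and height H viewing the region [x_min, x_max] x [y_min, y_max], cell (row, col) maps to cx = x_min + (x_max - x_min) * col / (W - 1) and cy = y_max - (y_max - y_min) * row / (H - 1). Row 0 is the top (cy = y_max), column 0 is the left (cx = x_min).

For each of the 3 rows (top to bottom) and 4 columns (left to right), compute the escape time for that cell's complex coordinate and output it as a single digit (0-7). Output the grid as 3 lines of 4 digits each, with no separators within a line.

(row=0, col=0): c = -2.0000 + 0.4900i → escape time 1
(row=0, col=1): c = -1.4633 + 0.4900i → escape time 3
(row=0, col=2): c = -0.9267 + 0.4900i → escape time 5
(row=0, col=3): c = -0.3900 + 0.4900i → escape time 7
(row=1, col=0): c = -2.0000 + -0.4500i → escape time 1
(row=1, col=1): c = -1.4633 + -0.4500i → escape time 3
(row=1, col=2): c = -0.9267 + -0.4500i → escape time 6
(row=1, col=3): c = -0.3900 + -0.4500i → escape time 7
(row=2, col=0): c = -2.0000 + -1.3900i → escape time 1
(row=2, col=1): c = -1.4633 + -1.3900i → escape time 1
(row=2, col=2): c = -0.9267 + -1.3900i → escape time 2
(row=2, col=3): c = -0.3900 + -1.3900i → escape time 2

Answer: 1357
1367
1122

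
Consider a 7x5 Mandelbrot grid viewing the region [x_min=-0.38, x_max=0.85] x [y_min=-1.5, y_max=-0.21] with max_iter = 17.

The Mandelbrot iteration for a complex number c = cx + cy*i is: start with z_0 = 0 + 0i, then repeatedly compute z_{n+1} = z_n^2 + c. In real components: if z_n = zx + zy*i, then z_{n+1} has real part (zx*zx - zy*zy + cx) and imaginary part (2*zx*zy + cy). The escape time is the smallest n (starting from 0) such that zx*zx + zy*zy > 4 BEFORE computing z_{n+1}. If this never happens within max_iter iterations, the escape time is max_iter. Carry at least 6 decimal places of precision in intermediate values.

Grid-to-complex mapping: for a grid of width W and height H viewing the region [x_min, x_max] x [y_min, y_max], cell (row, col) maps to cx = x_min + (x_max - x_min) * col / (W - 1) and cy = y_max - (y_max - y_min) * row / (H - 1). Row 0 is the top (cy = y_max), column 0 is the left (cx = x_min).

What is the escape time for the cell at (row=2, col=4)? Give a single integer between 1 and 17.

z_0 = 0 + 0i, c = 0.4400 + -0.8550i
Iter 1: z = 0.4400 + -0.8550i, |z|^2 = 0.9246
Iter 2: z = -0.0974 + -1.6074i, |z|^2 = 2.5932
Iter 3: z = -2.1342 + -0.5418i, |z|^2 = 4.8485
Escaped at iteration 3

Answer: 3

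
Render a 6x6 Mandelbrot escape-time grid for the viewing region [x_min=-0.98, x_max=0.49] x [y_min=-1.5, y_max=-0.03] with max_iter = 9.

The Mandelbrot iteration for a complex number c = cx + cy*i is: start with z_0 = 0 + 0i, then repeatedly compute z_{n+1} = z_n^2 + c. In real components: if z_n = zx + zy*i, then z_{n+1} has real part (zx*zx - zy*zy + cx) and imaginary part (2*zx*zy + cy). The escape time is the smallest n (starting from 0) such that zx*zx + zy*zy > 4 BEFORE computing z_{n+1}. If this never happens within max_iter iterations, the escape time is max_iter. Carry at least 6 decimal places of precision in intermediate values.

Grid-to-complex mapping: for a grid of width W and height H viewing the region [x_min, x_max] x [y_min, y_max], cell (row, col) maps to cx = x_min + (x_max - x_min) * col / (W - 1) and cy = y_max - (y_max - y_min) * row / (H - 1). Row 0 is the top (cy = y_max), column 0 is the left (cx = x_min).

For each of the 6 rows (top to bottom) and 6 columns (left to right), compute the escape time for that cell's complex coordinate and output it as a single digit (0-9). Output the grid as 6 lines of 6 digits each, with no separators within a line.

(row=0, col=0): c = -0.9800 + -0.0300i → escape time 9
(row=0, col=1): c = -0.6860 + -0.0300i → escape time 9
(row=0, col=2): c = -0.3920 + -0.0300i → escape time 9
(row=0, col=3): c = -0.0980 + -0.0300i → escape time 9
(row=0, col=4): c = 0.1960 + -0.0300i → escape time 9
(row=0, col=5): c = 0.4900 + -0.0300i → escape time 5
(row=1, col=0): c = -0.9800 + -0.3240i → escape time 9
(row=1, col=1): c = -0.6860 + -0.3240i → escape time 9
(row=1, col=2): c = -0.3920 + -0.3240i → escape time 9
(row=1, col=3): c = -0.0980 + -0.3240i → escape time 9
(row=1, col=4): c = 0.1960 + -0.3240i → escape time 9
(row=1, col=5): c = 0.4900 + -0.3240i → escape time 6
(row=2, col=0): c = -0.9800 + -0.6180i → escape time 4
(row=2, col=1): c = -0.6860 + -0.6180i → escape time 6
(row=2, col=2): c = -0.3920 + -0.6180i → escape time 9
(row=2, col=3): c = -0.0980 + -0.6180i → escape time 9
(row=2, col=4): c = 0.1960 + -0.6180i → escape time 9
(row=2, col=5): c = 0.4900 + -0.6180i → escape time 4
(row=3, col=0): c = -0.9800 + -0.9120i → escape time 3
(row=3, col=1): c = -0.6860 + -0.9120i → escape time 4
(row=3, col=2): c = -0.3920 + -0.9120i → escape time 5
(row=3, col=3): c = -0.0980 + -0.9120i → escape time 9
(row=3, col=4): c = 0.1960 + -0.9120i → escape time 4
(row=3, col=5): c = 0.4900 + -0.9120i → escape time 3
(row=4, col=0): c = -0.9800 + -1.2060i → escape time 3
(row=4, col=1): c = -0.6860 + -1.2060i → escape time 3
(row=4, col=2): c = -0.3920 + -1.2060i → escape time 3
(row=4, col=3): c = -0.0980 + -1.2060i → escape time 3
(row=4, col=4): c = 0.1960 + -1.2060i → escape time 2
(row=4, col=5): c = 0.4900 + -1.2060i → escape time 2
(row=5, col=0): c = -0.9800 + -1.5000i → escape time 2
(row=5, col=1): c = -0.6860 + -1.5000i → escape time 2
(row=5, col=2): c = -0.3920 + -1.5000i → escape time 2
(row=5, col=3): c = -0.0980 + -1.5000i → escape time 2
(row=5, col=4): c = 0.1960 + -1.5000i → escape time 2
(row=5, col=5): c = 0.4900 + -1.5000i → escape time 2

Answer: 999995
999996
469994
345943
333322
222222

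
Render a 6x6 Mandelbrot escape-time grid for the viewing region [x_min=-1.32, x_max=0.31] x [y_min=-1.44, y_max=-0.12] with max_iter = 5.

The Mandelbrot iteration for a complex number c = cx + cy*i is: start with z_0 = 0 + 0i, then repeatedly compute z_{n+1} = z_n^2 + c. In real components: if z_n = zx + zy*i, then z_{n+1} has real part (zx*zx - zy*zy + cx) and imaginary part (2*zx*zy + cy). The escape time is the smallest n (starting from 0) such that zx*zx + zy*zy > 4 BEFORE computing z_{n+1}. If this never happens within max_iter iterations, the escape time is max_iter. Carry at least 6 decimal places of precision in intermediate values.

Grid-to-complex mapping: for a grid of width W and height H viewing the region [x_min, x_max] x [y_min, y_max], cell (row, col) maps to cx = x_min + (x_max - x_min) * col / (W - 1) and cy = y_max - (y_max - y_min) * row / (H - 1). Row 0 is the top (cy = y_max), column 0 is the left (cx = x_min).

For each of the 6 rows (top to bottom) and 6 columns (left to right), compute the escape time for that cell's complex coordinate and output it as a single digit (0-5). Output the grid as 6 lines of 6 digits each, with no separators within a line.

(row=0, col=0): c = -1.3200 + -0.1200i → escape time 5
(row=0, col=1): c = -0.9940 + -0.1200i → escape time 5
(row=0, col=2): c = -0.6680 + -0.1200i → escape time 5
(row=0, col=3): c = -0.3420 + -0.1200i → escape time 5
(row=0, col=4): c = -0.0160 + -0.1200i → escape time 5
(row=0, col=5): c = 0.3100 + -0.1200i → escape time 5
(row=1, col=0): c = -1.3200 + -0.3840i → escape time 5
(row=1, col=1): c = -0.9940 + -0.3840i → escape time 5
(row=1, col=2): c = -0.6680 + -0.3840i → escape time 5
(row=1, col=3): c = -0.3420 + -0.3840i → escape time 5
(row=1, col=4): c = -0.0160 + -0.3840i → escape time 5
(row=1, col=5): c = 0.3100 + -0.3840i → escape time 5
(row=2, col=0): c = -1.3200 + -0.6480i → escape time 3
(row=2, col=1): c = -0.9940 + -0.6480i → escape time 4
(row=2, col=2): c = -0.6680 + -0.6480i → escape time 5
(row=2, col=3): c = -0.3420 + -0.6480i → escape time 5
(row=2, col=4): c = -0.0160 + -0.6480i → escape time 5
(row=2, col=5): c = 0.3100 + -0.6480i → escape time 5
(row=3, col=0): c = -1.3200 + -0.9120i → escape time 3
(row=3, col=1): c = -0.9940 + -0.9120i → escape time 3
(row=3, col=2): c = -0.6680 + -0.9120i → escape time 4
(row=3, col=3): c = -0.3420 + -0.9120i → escape time 5
(row=3, col=4): c = -0.0160 + -0.9120i → escape time 5
(row=3, col=5): c = 0.3100 + -0.9120i → escape time 4
(row=4, col=0): c = -1.3200 + -1.1760i → escape time 2
(row=4, col=1): c = -0.9940 + -1.1760i → escape time 3
(row=4, col=2): c = -0.6680 + -1.1760i → escape time 3
(row=4, col=3): c = -0.3420 + -1.1760i → escape time 3
(row=4, col=4): c = -0.0160 + -1.1760i → escape time 3
(row=4, col=5): c = 0.3100 + -1.1760i → escape time 2
(row=5, col=0): c = -1.3200 + -1.4400i → escape time 2
(row=5, col=1): c = -0.9940 + -1.4400i → escape time 2
(row=5, col=2): c = -0.6680 + -1.4400i → escape time 2
(row=5, col=3): c = -0.3420 + -1.4400i → escape time 2
(row=5, col=4): c = -0.0160 + -1.4400i → escape time 2
(row=5, col=5): c = 0.3100 + -1.4400i → escape time 2

Answer: 555555
555555
345555
334554
233332
222222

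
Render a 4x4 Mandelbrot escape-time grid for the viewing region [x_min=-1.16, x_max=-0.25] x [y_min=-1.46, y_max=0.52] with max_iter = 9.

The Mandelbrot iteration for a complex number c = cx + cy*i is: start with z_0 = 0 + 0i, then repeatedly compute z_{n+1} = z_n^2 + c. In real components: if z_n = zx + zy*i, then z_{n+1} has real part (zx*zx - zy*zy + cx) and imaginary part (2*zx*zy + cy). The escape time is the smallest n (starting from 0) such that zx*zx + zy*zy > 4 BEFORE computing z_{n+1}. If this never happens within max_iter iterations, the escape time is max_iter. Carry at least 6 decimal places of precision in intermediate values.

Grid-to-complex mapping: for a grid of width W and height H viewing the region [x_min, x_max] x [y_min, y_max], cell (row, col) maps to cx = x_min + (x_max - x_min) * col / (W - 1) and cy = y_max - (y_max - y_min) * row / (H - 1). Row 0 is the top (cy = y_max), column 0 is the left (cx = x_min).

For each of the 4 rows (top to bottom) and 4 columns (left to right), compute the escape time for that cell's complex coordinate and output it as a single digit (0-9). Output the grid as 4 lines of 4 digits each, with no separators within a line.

Answer: 5599
9999
3459
2222

Derivation:
(row=0, col=0): c = -1.1600 + 0.5200i → escape time 5
(row=0, col=1): c = -0.8567 + 0.5200i → escape time 5
(row=0, col=2): c = -0.5533 + 0.5200i → escape time 9
(row=0, col=3): c = -0.2500 + 0.5200i → escape time 9
(row=1, col=0): c = -1.1600 + -0.1400i → escape time 9
(row=1, col=1): c = -0.8567 + -0.1400i → escape time 9
(row=1, col=2): c = -0.5533 + -0.1400i → escape time 9
(row=1, col=3): c = -0.2500 + -0.1400i → escape time 9
(row=2, col=0): c = -1.1600 + -0.8000i → escape time 3
(row=2, col=1): c = -0.8567 + -0.8000i → escape time 4
(row=2, col=2): c = -0.5533 + -0.8000i → escape time 5
(row=2, col=3): c = -0.2500 + -0.8000i → escape time 9
(row=3, col=0): c = -1.1600 + -1.4600i → escape time 2
(row=3, col=1): c = -0.8567 + -1.4600i → escape time 2
(row=3, col=2): c = -0.5533 + -1.4600i → escape time 2
(row=3, col=3): c = -0.2500 + -1.4600i → escape time 2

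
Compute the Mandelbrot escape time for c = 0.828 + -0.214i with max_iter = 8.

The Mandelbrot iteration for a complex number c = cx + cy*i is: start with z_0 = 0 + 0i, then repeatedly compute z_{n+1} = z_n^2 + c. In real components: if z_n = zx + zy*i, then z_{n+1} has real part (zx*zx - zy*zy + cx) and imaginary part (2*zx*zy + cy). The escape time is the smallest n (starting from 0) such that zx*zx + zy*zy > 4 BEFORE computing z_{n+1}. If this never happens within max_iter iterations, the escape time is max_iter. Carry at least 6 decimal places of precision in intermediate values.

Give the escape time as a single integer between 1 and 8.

z_0 = 0 + 0i, c = 0.8280 + -0.2140i
Iter 1: z = 0.8280 + -0.2140i, |z|^2 = 0.7314
Iter 2: z = 1.4678 + -0.5684i, |z|^2 = 2.4775
Iter 3: z = 2.6593 + -1.8825i, |z|^2 = 10.6160
Escaped at iteration 3

Answer: 3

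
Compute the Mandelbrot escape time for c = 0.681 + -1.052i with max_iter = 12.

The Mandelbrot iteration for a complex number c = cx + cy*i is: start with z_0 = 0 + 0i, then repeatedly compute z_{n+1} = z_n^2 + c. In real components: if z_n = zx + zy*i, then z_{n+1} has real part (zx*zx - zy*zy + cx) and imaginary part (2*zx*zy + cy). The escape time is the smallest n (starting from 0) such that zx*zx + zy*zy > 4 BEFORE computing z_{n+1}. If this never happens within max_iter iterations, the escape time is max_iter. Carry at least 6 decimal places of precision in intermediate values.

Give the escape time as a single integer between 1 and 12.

Answer: 2

Derivation:
z_0 = 0 + 0i, c = 0.6810 + -1.0520i
Iter 1: z = 0.6810 + -1.0520i, |z|^2 = 1.5705
Iter 2: z = 0.0381 + -2.4848i, |z|^2 = 6.1758
Escaped at iteration 2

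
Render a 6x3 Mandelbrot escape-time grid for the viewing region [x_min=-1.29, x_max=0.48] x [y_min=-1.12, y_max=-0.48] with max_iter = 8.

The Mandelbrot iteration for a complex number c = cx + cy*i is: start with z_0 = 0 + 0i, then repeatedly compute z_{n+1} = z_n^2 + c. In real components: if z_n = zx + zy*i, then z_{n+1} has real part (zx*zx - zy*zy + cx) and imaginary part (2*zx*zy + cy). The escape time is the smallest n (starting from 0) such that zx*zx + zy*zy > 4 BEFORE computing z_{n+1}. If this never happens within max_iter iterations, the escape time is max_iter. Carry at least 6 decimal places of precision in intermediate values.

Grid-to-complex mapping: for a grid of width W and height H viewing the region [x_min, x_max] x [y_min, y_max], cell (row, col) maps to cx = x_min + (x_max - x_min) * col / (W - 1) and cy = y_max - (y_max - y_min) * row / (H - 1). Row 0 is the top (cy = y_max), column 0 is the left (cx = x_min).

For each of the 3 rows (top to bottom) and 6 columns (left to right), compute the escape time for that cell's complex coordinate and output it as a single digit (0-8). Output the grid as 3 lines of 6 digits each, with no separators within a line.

Answer: 458885
335863
333732

Derivation:
(row=0, col=0): c = -1.2900 + -0.4800i → escape time 4
(row=0, col=1): c = -0.9360 + -0.4800i → escape time 5
(row=0, col=2): c = -0.5820 + -0.4800i → escape time 8
(row=0, col=3): c = -0.2280 + -0.4800i → escape time 8
(row=0, col=4): c = 0.1260 + -0.4800i → escape time 8
(row=0, col=5): c = 0.4800 + -0.4800i → escape time 5
(row=1, col=0): c = -1.2900 + -0.8000i → escape time 3
(row=1, col=1): c = -0.9360 + -0.8000i → escape time 3
(row=1, col=2): c = -0.5820 + -0.8000i → escape time 5
(row=1, col=3): c = -0.2280 + -0.8000i → escape time 8
(row=1, col=4): c = 0.1260 + -0.8000i → escape time 6
(row=1, col=5): c = 0.4800 + -0.8000i → escape time 3
(row=2, col=0): c = -1.2900 + -1.1200i → escape time 3
(row=2, col=1): c = -0.9360 + -1.1200i → escape time 3
(row=2, col=2): c = -0.5820 + -1.1200i → escape time 3
(row=2, col=3): c = -0.2280 + -1.1200i → escape time 7
(row=2, col=4): c = 0.1260 + -1.1200i → escape time 3
(row=2, col=5): c = 0.4800 + -1.1200i → escape time 2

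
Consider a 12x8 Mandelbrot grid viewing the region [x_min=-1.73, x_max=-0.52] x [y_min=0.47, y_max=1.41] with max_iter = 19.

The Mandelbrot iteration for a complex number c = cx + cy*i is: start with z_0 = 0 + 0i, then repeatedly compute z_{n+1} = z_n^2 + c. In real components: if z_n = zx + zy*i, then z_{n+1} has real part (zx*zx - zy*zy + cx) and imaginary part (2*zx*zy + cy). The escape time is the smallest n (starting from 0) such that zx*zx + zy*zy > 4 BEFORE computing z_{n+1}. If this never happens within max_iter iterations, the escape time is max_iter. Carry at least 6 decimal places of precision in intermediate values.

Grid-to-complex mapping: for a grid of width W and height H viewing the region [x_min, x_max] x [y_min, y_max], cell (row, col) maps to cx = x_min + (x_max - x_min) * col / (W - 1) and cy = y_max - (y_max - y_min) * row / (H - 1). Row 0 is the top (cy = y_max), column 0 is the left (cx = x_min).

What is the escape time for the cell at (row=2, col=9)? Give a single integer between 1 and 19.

z_0 = 0 + 0i, c = -0.7400 + 1.1414i
Iter 1: z = -0.7400 + 1.1414i, |z|^2 = 1.8505
Iter 2: z = -1.4953 + -0.5479i, |z|^2 = 2.5360
Iter 3: z = 1.1956 + 2.7799i, |z|^2 = 9.1573
Escaped at iteration 3

Answer: 3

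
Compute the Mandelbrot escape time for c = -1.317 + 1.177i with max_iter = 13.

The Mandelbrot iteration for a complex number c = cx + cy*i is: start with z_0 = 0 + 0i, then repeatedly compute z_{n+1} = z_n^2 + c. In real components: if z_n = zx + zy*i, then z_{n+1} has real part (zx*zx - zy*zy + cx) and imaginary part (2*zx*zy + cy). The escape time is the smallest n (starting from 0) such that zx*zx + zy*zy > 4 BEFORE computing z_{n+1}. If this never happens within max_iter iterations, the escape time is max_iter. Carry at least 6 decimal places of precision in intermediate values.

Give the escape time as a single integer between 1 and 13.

z_0 = 0 + 0i, c = -1.3170 + 1.1770i
Iter 1: z = -1.3170 + 1.1770i, |z|^2 = 3.1198
Iter 2: z = -0.9678 + -1.9232i, |z|^2 = 4.6355
Escaped at iteration 2

Answer: 2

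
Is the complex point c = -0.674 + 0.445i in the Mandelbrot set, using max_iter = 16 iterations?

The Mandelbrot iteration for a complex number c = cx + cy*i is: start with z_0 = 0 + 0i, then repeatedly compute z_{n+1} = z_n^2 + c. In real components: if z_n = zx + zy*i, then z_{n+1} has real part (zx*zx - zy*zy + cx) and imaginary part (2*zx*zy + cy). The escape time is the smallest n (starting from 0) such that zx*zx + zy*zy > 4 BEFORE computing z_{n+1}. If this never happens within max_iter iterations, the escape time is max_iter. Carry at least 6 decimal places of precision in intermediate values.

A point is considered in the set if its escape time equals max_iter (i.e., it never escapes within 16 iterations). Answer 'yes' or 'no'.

z_0 = 0 + 0i, c = -0.6740 + 0.4450i
Iter 1: z = -0.6740 + 0.4450i, |z|^2 = 0.6523
Iter 2: z = -0.4177 + -0.1549i, |z|^2 = 0.1985
Iter 3: z = -0.5235 + 0.5744i, |z|^2 = 0.6039
Iter 4: z = -0.7299 + -0.1563i, |z|^2 = 0.5572
Iter 5: z = -0.1657 + 0.6732i, |z|^2 = 0.4807
Iter 6: z = -1.0998 + 0.2219i, |z|^2 = 1.2588
Iter 7: z = 0.4863 + -0.0431i, |z|^2 = 0.2383
Iter 8: z = -0.4394 + 0.4031i, |z|^2 = 0.3555
Iter 9: z = -0.6434 + 0.0908i, |z|^2 = 0.4222
Iter 10: z = -0.2683 + 0.3282i, |z|^2 = 0.1797
Iter 11: z = -0.7097 + 0.2689i, |z|^2 = 0.5761
Iter 12: z = -0.2426 + 0.0633i, |z|^2 = 0.0629
Iter 13: z = -0.6191 + 0.4143i, |z|^2 = 0.5550
Iter 14: z = -0.4623 + -0.0680i, |z|^2 = 0.2184
Iter 15: z = -0.4649 + 0.5079i, |z|^2 = 0.4741
Did not escape in 16 iterations → in set

Answer: yes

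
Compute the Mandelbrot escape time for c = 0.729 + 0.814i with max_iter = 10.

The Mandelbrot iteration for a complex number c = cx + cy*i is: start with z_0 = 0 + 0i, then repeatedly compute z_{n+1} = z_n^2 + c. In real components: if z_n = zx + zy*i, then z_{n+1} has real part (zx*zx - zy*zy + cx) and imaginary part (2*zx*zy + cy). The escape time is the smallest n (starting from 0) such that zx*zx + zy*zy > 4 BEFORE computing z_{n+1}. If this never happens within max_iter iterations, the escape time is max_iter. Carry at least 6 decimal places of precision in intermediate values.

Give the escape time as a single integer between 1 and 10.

Answer: 2

Derivation:
z_0 = 0 + 0i, c = 0.7290 + 0.8140i
Iter 1: z = 0.7290 + 0.8140i, |z|^2 = 1.1940
Iter 2: z = 0.5978 + 2.0008i, |z|^2 = 4.3607
Escaped at iteration 2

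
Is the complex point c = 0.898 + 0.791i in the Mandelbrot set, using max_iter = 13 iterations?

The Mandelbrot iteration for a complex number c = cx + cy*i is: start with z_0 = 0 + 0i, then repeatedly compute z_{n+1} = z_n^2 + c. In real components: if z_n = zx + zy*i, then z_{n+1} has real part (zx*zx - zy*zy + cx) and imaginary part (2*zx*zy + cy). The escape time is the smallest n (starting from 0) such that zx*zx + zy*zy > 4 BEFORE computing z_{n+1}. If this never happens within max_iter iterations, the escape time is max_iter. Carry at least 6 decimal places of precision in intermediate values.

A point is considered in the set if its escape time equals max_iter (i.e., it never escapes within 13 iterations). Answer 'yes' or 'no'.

z_0 = 0 + 0i, c = 0.8980 + 0.7910i
Iter 1: z = 0.8980 + 0.7910i, |z|^2 = 1.4321
Iter 2: z = 1.0787 + 2.2116i, |z|^2 = 6.0550
Escaped at iteration 2

Answer: no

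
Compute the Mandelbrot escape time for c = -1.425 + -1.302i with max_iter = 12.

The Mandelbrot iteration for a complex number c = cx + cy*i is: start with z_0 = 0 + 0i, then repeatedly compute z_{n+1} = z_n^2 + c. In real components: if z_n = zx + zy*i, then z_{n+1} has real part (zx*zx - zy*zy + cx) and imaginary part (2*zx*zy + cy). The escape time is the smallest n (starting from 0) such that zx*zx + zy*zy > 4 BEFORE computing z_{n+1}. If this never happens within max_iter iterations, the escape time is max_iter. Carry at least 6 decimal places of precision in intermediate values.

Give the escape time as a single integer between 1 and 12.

z_0 = 0 + 0i, c = -1.4250 + -1.3020i
Iter 1: z = -1.4250 + -1.3020i, |z|^2 = 3.7258
Iter 2: z = -1.0896 + 2.4087i, |z|^2 = 6.9890
Escaped at iteration 2

Answer: 2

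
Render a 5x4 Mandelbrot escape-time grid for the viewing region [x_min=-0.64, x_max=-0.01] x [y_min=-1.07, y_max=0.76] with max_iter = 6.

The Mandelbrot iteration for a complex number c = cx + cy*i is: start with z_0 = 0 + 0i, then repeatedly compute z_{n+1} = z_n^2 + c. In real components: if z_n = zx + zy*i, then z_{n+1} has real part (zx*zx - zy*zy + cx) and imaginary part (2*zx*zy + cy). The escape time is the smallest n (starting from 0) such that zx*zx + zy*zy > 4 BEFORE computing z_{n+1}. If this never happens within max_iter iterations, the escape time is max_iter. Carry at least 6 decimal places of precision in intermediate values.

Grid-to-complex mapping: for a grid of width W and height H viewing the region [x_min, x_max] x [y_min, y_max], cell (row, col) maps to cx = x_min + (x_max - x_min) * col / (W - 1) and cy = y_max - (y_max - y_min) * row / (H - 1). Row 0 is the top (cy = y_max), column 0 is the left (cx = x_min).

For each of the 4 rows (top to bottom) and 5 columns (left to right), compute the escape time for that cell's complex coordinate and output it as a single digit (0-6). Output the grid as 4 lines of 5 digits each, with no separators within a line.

Answer: 56666
66666
66666
34465

Derivation:
(row=0, col=0): c = -0.6400 + 0.7600i → escape time 5
(row=0, col=1): c = -0.4825 + 0.7600i → escape time 6
(row=0, col=2): c = -0.3250 + 0.7600i → escape time 6
(row=0, col=3): c = -0.1675 + 0.7600i → escape time 6
(row=0, col=4): c = -0.0100 + 0.7600i → escape time 6
(row=1, col=0): c = -0.6400 + 0.1500i → escape time 6
(row=1, col=1): c = -0.4825 + 0.1500i → escape time 6
(row=1, col=2): c = -0.3250 + 0.1500i → escape time 6
(row=1, col=3): c = -0.1675 + 0.1500i → escape time 6
(row=1, col=4): c = -0.0100 + 0.1500i → escape time 6
(row=2, col=0): c = -0.6400 + -0.4600i → escape time 6
(row=2, col=1): c = -0.4825 + -0.4600i → escape time 6
(row=2, col=2): c = -0.3250 + -0.4600i → escape time 6
(row=2, col=3): c = -0.1675 + -0.4600i → escape time 6
(row=2, col=4): c = -0.0100 + -0.4600i → escape time 6
(row=3, col=0): c = -0.6400 + -1.0700i → escape time 3
(row=3, col=1): c = -0.4825 + -1.0700i → escape time 4
(row=3, col=2): c = -0.3250 + -1.0700i → escape time 4
(row=3, col=3): c = -0.1675 + -1.0700i → escape time 6
(row=3, col=4): c = -0.0100 + -1.0700i → escape time 5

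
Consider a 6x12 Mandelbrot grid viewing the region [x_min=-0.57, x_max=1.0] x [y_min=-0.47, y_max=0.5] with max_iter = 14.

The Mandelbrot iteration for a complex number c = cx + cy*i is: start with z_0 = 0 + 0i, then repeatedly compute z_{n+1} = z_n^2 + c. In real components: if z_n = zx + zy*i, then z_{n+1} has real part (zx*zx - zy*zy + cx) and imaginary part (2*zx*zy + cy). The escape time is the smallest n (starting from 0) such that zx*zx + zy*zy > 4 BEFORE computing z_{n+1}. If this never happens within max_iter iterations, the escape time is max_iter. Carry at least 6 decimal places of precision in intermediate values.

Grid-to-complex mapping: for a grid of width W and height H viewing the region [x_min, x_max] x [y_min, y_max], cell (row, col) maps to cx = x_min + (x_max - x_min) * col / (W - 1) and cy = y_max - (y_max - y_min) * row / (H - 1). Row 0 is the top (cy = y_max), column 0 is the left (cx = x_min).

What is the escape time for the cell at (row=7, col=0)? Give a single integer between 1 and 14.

z_0 = 0 + 0i, c = -0.5700 + -0.1173i
Iter 1: z = -0.5700 + -0.1173i, |z|^2 = 0.3387
Iter 2: z = -0.2589 + 0.0164i, |z|^2 = 0.0673
Iter 3: z = -0.5033 + -0.1258i, |z|^2 = 0.2691
Iter 4: z = -0.3325 + 0.0093i, |z|^2 = 0.1107
Iter 5: z = -0.4595 + -0.1235i, |z|^2 = 0.2264
Iter 6: z = -0.3741 + -0.0038i, |z|^2 = 0.1400
Iter 7: z = -0.4301 + -0.1144i, |z|^2 = 0.1980
Iter 8: z = -0.3981 + -0.0189i, |z|^2 = 0.1589
Iter 9: z = -0.4118 + -0.1023i, |z|^2 = 0.1801
Iter 10: z = -0.4108 + -0.0330i, |z|^2 = 0.1699
Iter 11: z = -0.4023 + -0.0901i, |z|^2 = 0.1700
Iter 12: z = -0.4163 + -0.0448i, |z|^2 = 0.1753
Iter 13: z = -0.3987 + -0.0800i, |z|^2 = 0.1654

Answer: 14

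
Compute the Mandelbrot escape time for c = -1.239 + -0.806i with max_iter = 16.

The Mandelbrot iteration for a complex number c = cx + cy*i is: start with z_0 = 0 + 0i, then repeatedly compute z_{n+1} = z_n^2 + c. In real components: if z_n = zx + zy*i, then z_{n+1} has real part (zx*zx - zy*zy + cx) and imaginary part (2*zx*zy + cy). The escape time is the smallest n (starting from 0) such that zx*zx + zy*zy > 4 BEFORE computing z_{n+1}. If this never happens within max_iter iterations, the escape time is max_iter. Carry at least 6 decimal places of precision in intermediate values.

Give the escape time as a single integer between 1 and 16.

Answer: 3

Derivation:
z_0 = 0 + 0i, c = -1.2390 + -0.8060i
Iter 1: z = -1.2390 + -0.8060i, |z|^2 = 2.1848
Iter 2: z = -0.3535 + 1.1913i, |z|^2 = 1.5441
Iter 3: z = -2.5331 + -1.6483i, |z|^2 = 9.1336
Escaped at iteration 3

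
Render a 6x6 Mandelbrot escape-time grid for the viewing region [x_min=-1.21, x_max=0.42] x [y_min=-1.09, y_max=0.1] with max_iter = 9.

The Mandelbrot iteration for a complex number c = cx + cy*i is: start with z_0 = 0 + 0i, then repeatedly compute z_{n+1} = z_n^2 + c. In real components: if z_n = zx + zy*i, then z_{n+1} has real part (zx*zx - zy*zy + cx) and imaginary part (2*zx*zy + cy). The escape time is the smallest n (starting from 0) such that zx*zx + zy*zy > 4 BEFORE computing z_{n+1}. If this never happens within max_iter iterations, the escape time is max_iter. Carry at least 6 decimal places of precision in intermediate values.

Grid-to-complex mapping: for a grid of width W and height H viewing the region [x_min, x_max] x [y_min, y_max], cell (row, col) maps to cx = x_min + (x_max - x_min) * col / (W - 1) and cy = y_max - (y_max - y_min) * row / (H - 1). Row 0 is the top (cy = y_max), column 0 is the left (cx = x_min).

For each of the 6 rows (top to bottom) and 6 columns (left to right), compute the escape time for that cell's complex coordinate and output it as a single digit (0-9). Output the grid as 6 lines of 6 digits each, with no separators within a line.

(row=0, col=0): c = -1.2100 + 0.1000i → escape time 9
(row=0, col=1): c = -0.8840 + 0.1000i → escape time 9
(row=0, col=2): c = -0.5580 + 0.1000i → escape time 9
(row=0, col=3): c = -0.2320 + 0.1000i → escape time 9
(row=0, col=4): c = 0.0940 + 0.1000i → escape time 9
(row=0, col=5): c = 0.4200 + 0.1000i → escape time 7
(row=1, col=0): c = -1.2100 + -0.1380i → escape time 9
(row=1, col=1): c = -0.8840 + -0.1380i → escape time 9
(row=1, col=2): c = -0.5580 + -0.1380i → escape time 9
(row=1, col=3): c = -0.2320 + -0.1380i → escape time 9
(row=1, col=4): c = 0.0940 + -0.1380i → escape time 9
(row=1, col=5): c = 0.4200 + -0.1380i → escape time 8
(row=2, col=0): c = -1.2100 + -0.3760i → escape time 8
(row=2, col=1): c = -0.8840 + -0.3760i → escape time 7
(row=2, col=2): c = -0.5580 + -0.3760i → escape time 9
(row=2, col=3): c = -0.2320 + -0.3760i → escape time 9
(row=2, col=4): c = 0.0940 + -0.3760i → escape time 9
(row=2, col=5): c = 0.4200 + -0.3760i → escape time 9
(row=3, col=0): c = -1.2100 + -0.6140i → escape time 3
(row=3, col=1): c = -0.8840 + -0.6140i → escape time 5
(row=3, col=2): c = -0.5580 + -0.6140i → escape time 9
(row=3, col=3): c = -0.2320 + -0.6140i → escape time 9
(row=3, col=4): c = 0.0940 + -0.6140i → escape time 9
(row=3, col=5): c = 0.4200 + -0.6140i → escape time 9
(row=4, col=0): c = -1.2100 + -0.8520i → escape time 3
(row=4, col=1): c = -0.8840 + -0.8520i → escape time 3
(row=4, col=2): c = -0.5580 + -0.8520i → escape time 4
(row=4, col=3): c = -0.2320 + -0.8520i → escape time 9
(row=4, col=4): c = 0.0940 + -0.8520i → escape time 5
(row=4, col=5): c = 0.4200 + -0.8520i → escape time 3
(row=5, col=0): c = -1.2100 + -1.0900i → escape time 3
(row=5, col=1): c = -0.8840 + -1.0900i → escape time 3
(row=5, col=2): c = -0.5580 + -1.0900i → escape time 3
(row=5, col=3): c = -0.2320 + -1.0900i → escape time 6
(row=5, col=4): c = 0.0940 + -1.0900i → escape time 4
(row=5, col=5): c = 0.4200 + -1.0900i → escape time 2

Answer: 999997
999998
879999
359999
334953
333642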